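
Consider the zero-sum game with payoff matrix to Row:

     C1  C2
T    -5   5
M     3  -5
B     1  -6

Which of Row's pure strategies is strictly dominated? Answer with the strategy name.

B

M gives a strictly higher payoff than B against every column: 3 > 1, -5 > -6.
So B is strictly dominated and Row never plays it.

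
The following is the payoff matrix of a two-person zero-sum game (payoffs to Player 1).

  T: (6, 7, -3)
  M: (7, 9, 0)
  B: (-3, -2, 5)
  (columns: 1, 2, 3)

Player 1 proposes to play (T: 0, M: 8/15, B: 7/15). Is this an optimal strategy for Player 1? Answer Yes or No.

Against 1 this mix gives (8/15)·7 + (7/15)·(-3) = 7/3.
Against 2 this mix gives (8/15)·9 + (7/15)·(-2) = 58/15.
Against 3 this mix gives (8/15)·0 + (7/15)·5 = 7/3.
All of Player 2's active replies (1, 3) yield 7/3, and no column does worse for Player 1. The mix makes Player 2 indifferent and guarantees 7/3, so it is optimal.

Yes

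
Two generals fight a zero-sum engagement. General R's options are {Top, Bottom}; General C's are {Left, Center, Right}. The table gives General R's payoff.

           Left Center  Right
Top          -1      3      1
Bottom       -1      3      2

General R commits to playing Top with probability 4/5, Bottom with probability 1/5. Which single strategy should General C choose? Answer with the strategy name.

Left

If General C plays Left, General R's expected payoff is (4/5)·(-1) + (1/5)·(-1) = -1.
If General C plays Center, General R's expected payoff is (4/5)·3 + (1/5)·3 = 3.
If General C plays Right, General R's expected payoff is (4/5)·1 + (1/5)·2 = 6/5.
General C minimizes General R's payoff; the smallest is -1, so the best response is Left.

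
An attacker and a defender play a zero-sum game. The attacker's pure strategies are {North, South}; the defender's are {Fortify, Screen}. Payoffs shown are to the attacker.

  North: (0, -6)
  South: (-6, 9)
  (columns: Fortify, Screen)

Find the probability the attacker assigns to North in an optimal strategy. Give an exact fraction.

Row minima: North → -6, South → -6; maximin = -6.
Column maxima: Fortify → 0, Screen → 9; minimax = 0.
-6 ≠ 0, so there is no saddle point; optimal play is mixed.
Let the attacker play North with probability p. Expected payoff against Fortify: 0p + (-6)(1−p) = 6p − 6; against Screen: (-6)p + 9(1−p) = −15p + 9.
Setting these equal: 6p − 6 = −15p + 9 ⇒ 21p = 15 ⇒ p = 5/7, and the value is (6)·(5/7) − 6 = -12/7.
For the defender: with q = P(Fortify), equating North's and South's payoffs gives 6q − 6 = −15q + 9 ⇒ q = 5/7.

5/7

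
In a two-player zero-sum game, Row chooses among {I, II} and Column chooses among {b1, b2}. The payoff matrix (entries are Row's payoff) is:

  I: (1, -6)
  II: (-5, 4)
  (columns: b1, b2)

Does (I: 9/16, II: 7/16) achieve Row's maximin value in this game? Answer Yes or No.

Yes

Against b1 this mix gives (9/16)·1 + (7/16)·(-5) = -13/8.
Against b2 this mix gives (9/16)·(-6) + (7/16)·4 = -13/8.
All of Column's active replies (b1, b2) yield -13/8, and no column does worse for Row. The mix makes Column indifferent and guarantees -13/8, so it is optimal.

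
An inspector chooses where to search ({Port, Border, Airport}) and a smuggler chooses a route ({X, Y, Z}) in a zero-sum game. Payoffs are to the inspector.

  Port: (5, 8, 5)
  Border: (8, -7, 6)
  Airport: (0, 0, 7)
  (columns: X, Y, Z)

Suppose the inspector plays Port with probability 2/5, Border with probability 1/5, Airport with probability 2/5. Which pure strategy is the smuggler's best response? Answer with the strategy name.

Y

If the smuggler plays X, the inspector's expected payoff is (2/5)·5 + (1/5)·8 + (2/5)·0 = 18/5.
If the smuggler plays Y, the inspector's expected payoff is (2/5)·8 + (1/5)·(-7) + (2/5)·0 = 9/5.
If the smuggler plays Z, the inspector's expected payoff is (2/5)·5 + (1/5)·6 + (2/5)·7 = 6.
The smuggler minimizes the inspector's payoff; the smallest is 9/5, so the best response is Y.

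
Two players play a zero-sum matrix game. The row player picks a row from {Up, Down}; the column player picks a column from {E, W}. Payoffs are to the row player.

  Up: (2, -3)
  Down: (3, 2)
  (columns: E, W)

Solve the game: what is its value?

2

Row minima: Up → -3, Down → 2; maximin = 2.
Column maxima: E → 3, W → 2; minimax = 2.
Since maximin = minimax = 2, there is a saddle point and the value is 2.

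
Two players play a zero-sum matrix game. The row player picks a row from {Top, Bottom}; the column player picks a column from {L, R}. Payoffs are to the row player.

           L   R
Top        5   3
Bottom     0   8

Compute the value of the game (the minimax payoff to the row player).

Row minima: Top → 3, Bottom → 0; maximin = 3.
Column maxima: L → 5, R → 8; minimax = 5.
3 ≠ 5, so there is no saddle point; optimal play is mixed.
Let the row player play Top with probability p. Expected payoff against L: 5p + 0(1−p) = 5p; against R: 3p + 8(1−p) = −5p + 8.
Setting these equal: 5p = −5p + 8 ⇒ 10p = 8 ⇒ p = 4/5, and the value is (5)·(4/5) = 4.
For the column player: with q = P(L), equating Top's and Bottom's payoffs gives 2q + 3 = −8q + 8 ⇒ q = 1/2.

4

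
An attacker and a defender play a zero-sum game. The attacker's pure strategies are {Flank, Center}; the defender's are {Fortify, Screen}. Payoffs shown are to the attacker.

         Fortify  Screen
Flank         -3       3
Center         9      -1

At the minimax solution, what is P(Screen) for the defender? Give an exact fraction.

3/4

Row minima: Flank → -3, Center → -1; maximin = -1.
Column maxima: Fortify → 9, Screen → 3; minimax = 3.
-1 ≠ 3, so there is no saddle point; optimal play is mixed.
Let the attacker play Flank with probability p. Expected payoff against Fortify: (-3)p + 9(1−p) = −12p + 9; against Screen: 3p + (-1)(1−p) = 4p − 1.
Setting these equal: −12p + 9 = 4p − 1 ⇒ −16p = -10 ⇒ p = 5/8, and the value is (-12)·(5/8) + 9 = 3/2.
For the defender: with q = P(Fortify), equating Flank's and Center's payoffs gives −6q + 3 = 10q − 1 ⇒ q = 1/4.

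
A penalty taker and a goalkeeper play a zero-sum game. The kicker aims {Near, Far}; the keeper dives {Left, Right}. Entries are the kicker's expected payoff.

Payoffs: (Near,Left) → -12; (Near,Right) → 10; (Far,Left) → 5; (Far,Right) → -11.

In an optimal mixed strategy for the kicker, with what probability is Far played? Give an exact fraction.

Row minima: Near → -12, Far → -11; maximin = -11.
Column maxima: Left → 5, Right → 10; minimax = 5.
-11 ≠ 5, so there is no saddle point; optimal play is mixed.
Let the kicker play Near with probability p. Expected payoff against Left: (-12)p + 5(1−p) = −17p + 5; against Right: 10p + (-11)(1−p) = 21p − 11.
Setting these equal: −17p + 5 = 21p − 11 ⇒ −38p = -16 ⇒ p = 8/19, and the value is (-17)·(8/19) + 5 = -41/19.
For the keeper: with q = P(Left), equating Near's and Far's payoffs gives −22q + 10 = 16q − 11 ⇒ q = 21/38.

11/19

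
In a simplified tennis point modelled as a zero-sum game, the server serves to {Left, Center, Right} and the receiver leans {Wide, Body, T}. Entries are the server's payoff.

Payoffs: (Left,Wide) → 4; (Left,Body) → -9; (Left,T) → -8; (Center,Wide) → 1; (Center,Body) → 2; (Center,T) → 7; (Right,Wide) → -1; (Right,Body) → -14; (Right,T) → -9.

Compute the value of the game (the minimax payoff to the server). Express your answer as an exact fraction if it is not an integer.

Row minima: Left → -9, Center → 1, Right → -14; maximin = 1.
Column maxima: Wide → 4, Body → 2, T → 7; minimax = 2.
1 ≠ 2, so there is no saddle point; optimal play is mixed.
Right is strictly dominated by Left, so the server never plays it.
T is strictly dominated by Body (it gives the server strictly more in every row), so the receiver never plays it.
On the remaining 2×2 (Left, Center vs Wide, Body):
Let the server play Left with probability p. Expected payoff against Wide: 4p + 1(1−p) = 3p + 1; against Body: (-9)p + 2(1−p) = −11p + 2.
Setting these equal: 3p + 1 = −11p + 2 ⇒ 14p = 1 ⇒ p = 1/14, and the value is (3)·(1/14) + 1 = 17/14.
For the receiver: with q = P(Wide), equating Left's and Center's payoffs gives 13q − 9 = −q + 2 ⇒ q = 11/14.

17/14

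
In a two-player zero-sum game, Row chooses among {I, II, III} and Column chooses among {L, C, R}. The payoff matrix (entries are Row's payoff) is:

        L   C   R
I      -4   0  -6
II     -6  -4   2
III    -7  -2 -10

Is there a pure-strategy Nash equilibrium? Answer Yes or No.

No

Row minima: I → -6, II → -6, III → -10; maximin = -6.
Column maxima: L → -4, C → 0, R → 2; minimax = -4.
-6 ≠ -4, so no pure-strategy equilibrium exists.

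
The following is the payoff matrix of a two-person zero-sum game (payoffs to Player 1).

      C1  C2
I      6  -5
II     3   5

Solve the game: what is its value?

Row minima: I → -5, II → 3; maximin = 3.
Column maxima: C1 → 6, C2 → 5; minimax = 5.
3 ≠ 5, so there is no saddle point; optimal play is mixed.
Let Player 1 play I with probability p. Expected payoff against C1: 6p + 3(1−p) = 3p + 3; against C2: (-5)p + 5(1−p) = −10p + 5.
Setting these equal: 3p + 3 = −10p + 5 ⇒ 13p = 2 ⇒ p = 2/13, and the value is (3)·(2/13) + 3 = 45/13.
For Player 2: with q = P(C1), equating I's and II's payoffs gives 11q − 5 = −2q + 5 ⇒ q = 10/13.

45/13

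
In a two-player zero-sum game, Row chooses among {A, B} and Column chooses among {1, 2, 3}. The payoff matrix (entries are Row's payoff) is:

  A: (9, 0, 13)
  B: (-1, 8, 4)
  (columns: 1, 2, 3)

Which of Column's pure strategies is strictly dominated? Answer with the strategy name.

3

1 holds Row's payoff strictly below 3 in every row: 9 < 13, -1 < 4.
So 3 is strictly dominated for Column.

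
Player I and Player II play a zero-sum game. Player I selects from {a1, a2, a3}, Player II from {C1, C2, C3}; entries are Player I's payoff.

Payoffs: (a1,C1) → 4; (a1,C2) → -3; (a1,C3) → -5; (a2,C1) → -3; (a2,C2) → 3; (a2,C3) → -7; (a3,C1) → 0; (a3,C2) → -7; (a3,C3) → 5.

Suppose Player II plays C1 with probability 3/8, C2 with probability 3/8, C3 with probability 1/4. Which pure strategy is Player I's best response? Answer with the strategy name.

Expected payoff of a1: (3/8)·4 + (3/8)·(-3) + (1/4)·(-5) = -7/8.
Expected payoff of a2: (3/8)·(-3) + (3/8)·3 + (1/4)·(-7) = -7/4.
Expected payoff of a3: (3/8)·0 + (3/8)·(-7) + (1/4)·5 = -11/8.
The largest is -7/8, so Player I's best response is a1.

a1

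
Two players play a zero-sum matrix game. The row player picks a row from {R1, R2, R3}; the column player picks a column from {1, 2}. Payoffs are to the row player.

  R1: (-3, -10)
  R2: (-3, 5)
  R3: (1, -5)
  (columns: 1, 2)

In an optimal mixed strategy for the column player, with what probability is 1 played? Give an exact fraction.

5/7

Row minima: R1 → -10, R2 → -3, R3 → -5; maximin = -3.
Column maxima: 1 → 1, 2 → 5; minimax = 1.
-3 ≠ 1, so there is no saddle point; optimal play is mixed.
R1 is strictly dominated by R3, so the row player never plays it.
On the remaining 2×2 (R2, R3 vs 1, 2):
Let the row player play R2 with probability p. Expected payoff against 1: (-3)p + 1(1−p) = −4p + 1; against 2: 5p + (-5)(1−p) = 10p − 5.
Setting these equal: −4p + 1 = 10p − 5 ⇒ −14p = -6 ⇒ p = 3/7, and the value is (-4)·(3/7) + 1 = -5/7.
For the column player: with q = P(1), equating R2's and R3's payoffs gives −8q + 5 = 6q − 5 ⇒ q = 5/7.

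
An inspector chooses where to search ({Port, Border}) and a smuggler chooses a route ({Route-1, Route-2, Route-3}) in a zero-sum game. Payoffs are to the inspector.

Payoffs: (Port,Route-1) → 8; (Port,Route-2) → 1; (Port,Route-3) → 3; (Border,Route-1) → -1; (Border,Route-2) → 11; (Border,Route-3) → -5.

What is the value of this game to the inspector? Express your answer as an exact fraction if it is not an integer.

19/9

Row minima: Port → 1, Border → -5; maximin = 1.
Column maxima: Route-1 → 8, Route-2 → 11, Route-3 → 3; minimax = 3.
1 ≠ 3, so there is no saddle point; optimal play is mixed.
Route-1 is strictly dominated by Route-3 (it gives the inspector strictly more in every row), so the smuggler never plays it.
On the remaining 2×2 (Port, Border vs Route-2, Route-3):
Let the inspector play Port with probability p. Expected payoff against Route-2: 1p + 11(1−p) = −10p + 11; against Route-3: 3p + (-5)(1−p) = 8p − 5.
Setting these equal: −10p + 11 = 8p − 5 ⇒ −18p = -16 ⇒ p = 8/9, and the value is (-10)·(8/9) + 11 = 19/9.
For the smuggler: with q = P(Route-2), equating Port's and Border's payoffs gives −2q + 3 = 16q − 5 ⇒ q = 4/9.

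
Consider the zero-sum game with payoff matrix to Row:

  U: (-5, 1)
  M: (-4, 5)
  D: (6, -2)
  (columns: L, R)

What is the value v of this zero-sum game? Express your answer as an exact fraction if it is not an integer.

22/17

Row minima: U → -5, M → -4, D → -2; maximin = -2.
Column maxima: L → 6, R → 5; minimax = 5.
-2 ≠ 5, so there is no saddle point; optimal play is mixed.
U is strictly dominated by M, so Row never plays it.
On the remaining 2×2 (M, D vs L, R):
Let Row play M with probability p. Expected payoff against L: (-4)p + 6(1−p) = −10p + 6; against R: 5p + (-2)(1−p) = 7p − 2.
Setting these equal: −10p + 6 = 7p − 2 ⇒ −17p = -8 ⇒ p = 8/17, and the value is (-10)·(8/17) + 6 = 22/17.
For Column: with q = P(L), equating M's and D's payoffs gives −9q + 5 = 8q − 2 ⇒ q = 7/17.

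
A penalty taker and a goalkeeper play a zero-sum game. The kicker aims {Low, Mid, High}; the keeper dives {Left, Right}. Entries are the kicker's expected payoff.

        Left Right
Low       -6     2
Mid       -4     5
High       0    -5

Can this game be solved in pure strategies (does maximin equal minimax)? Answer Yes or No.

No

Row minima: Low → -6, Mid → -4, High → -5; maximin = -4.
Column maxima: Left → 0, Right → 5; minimax = 0.
-4 ≠ 0, so no pure-strategy equilibrium exists.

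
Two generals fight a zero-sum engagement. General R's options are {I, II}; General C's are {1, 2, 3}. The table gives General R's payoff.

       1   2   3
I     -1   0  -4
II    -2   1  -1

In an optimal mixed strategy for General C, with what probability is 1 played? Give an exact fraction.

Row minima: I → -4, II → -2; maximin = -2.
Column maxima: 1 → -1, 2 → 1, 3 → -1; minimax = -1.
-2 ≠ -1, so there is no saddle point; optimal play is mixed.
2 is strictly dominated by 1 (it gives General R strictly more in every row), so General C never plays it.
On the remaining 2×2 (I, II vs 1, 3):
Let General R play I with probability p. Expected payoff against 1: (-1)p + (-2)(1−p) = p − 2; against 3: (-4)p + (-1)(1−p) = −3p − 1.
Setting these equal: p − 2 = −3p − 1 ⇒ 4p = 1 ⇒ p = 1/4, and the value is (1)·(1/4) − 2 = -7/4.
For General C: with q = P(1), equating I's and II's payoffs gives 3q − 4 = −q − 1 ⇒ q = 3/4.

3/4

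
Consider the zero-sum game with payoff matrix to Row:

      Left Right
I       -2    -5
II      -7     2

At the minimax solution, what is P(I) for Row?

3/4

Row minima: I → -5, II → -7; maximin = -5.
Column maxima: Left → -2, Right → 2; minimax = -2.
-5 ≠ -2, so there is no saddle point; optimal play is mixed.
Let Row play I with probability p. Expected payoff against Left: (-2)p + (-7)(1−p) = 5p − 7; against Right: (-5)p + 2(1−p) = −7p + 2.
Setting these equal: 5p − 7 = −7p + 2 ⇒ 12p = 9 ⇒ p = 3/4, and the value is (5)·(3/4) − 7 = -13/4.
For Column: with q = P(Left), equating I's and II's payoffs gives 3q − 5 = −9q + 2 ⇒ q = 7/12.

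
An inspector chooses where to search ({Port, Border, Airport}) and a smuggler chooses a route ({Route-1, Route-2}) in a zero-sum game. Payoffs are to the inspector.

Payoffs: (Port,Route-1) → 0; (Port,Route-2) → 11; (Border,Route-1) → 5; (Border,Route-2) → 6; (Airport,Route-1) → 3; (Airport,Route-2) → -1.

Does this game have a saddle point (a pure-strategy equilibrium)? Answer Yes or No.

Row minima: Port → 0, Border → 5, Airport → -1; maximin = 5.
Column maxima: Route-1 → 5, Route-2 → 11; minimax = 5.
maximin = minimax = 5, so a saddle point exists.

Yes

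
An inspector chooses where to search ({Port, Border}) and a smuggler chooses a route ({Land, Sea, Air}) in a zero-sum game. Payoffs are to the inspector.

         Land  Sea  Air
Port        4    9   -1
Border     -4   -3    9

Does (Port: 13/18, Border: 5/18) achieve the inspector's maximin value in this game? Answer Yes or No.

Yes

Against Land this mix gives (13/18)·4 + (5/18)·(-4) = 16/9.
Against Sea this mix gives (13/18)·9 + (5/18)·(-3) = 17/3.
Against Air this mix gives (13/18)·(-1) + (5/18)·9 = 16/9.
All of the smuggler's active replies (Land, Air) yield 16/9, and no column does worse for the inspector. The mix makes the smuggler indifferent and guarantees 16/9, so it is optimal.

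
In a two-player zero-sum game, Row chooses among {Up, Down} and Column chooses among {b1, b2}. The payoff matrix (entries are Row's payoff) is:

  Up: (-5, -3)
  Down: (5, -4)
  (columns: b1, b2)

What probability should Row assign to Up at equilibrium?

9/11

Row minima: Up → -5, Down → -4; maximin = -4.
Column maxima: b1 → 5, b2 → -3; minimax = -3.
-4 ≠ -3, so there is no saddle point; optimal play is mixed.
Let Row play Up with probability p. Expected payoff against b1: (-5)p + 5(1−p) = −10p + 5; against b2: (-3)p + (-4)(1−p) = p − 4.
Setting these equal: −10p + 5 = p − 4 ⇒ −11p = -9 ⇒ p = 9/11, and the value is (-10)·(9/11) + 5 = -35/11.
For Column: with q = P(b1), equating Up's and Down's payoffs gives −2q − 3 = 9q − 4 ⇒ q = 1/11.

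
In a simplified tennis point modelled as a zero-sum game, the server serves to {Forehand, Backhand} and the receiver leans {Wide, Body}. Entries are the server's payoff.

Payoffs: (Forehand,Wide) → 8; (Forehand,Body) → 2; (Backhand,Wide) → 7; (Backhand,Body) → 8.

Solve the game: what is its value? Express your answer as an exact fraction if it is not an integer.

50/7

Row minima: Forehand → 2, Backhand → 7; maximin = 7.
Column maxima: Wide → 8, Body → 8; minimax = 8.
7 ≠ 8, so there is no saddle point; optimal play is mixed.
Let the server play Forehand with probability p. Expected payoff against Wide: 8p + 7(1−p) = p + 7; against Body: 2p + 8(1−p) = −6p + 8.
Setting these equal: p + 7 = −6p + 8 ⇒ 7p = 1 ⇒ p = 1/7, and the value is (1)·(1/7) + 7 = 50/7.
For the receiver: with q = P(Wide), equating Forehand's and Backhand's payoffs gives 6q + 2 = −q + 8 ⇒ q = 6/7.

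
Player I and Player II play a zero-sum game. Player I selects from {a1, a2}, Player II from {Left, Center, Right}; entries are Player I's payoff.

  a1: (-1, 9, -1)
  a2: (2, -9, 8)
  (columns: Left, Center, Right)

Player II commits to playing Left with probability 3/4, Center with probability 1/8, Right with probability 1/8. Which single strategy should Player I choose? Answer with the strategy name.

Expected payoff of a1: (3/4)·(-1) + (1/8)·9 + (1/8)·(-1) = 1/4.
Expected payoff of a2: (3/4)·2 + (1/8)·(-9) + (1/8)·8 = 11/8.
The largest is 11/8, so Player I's best response is a2.

a2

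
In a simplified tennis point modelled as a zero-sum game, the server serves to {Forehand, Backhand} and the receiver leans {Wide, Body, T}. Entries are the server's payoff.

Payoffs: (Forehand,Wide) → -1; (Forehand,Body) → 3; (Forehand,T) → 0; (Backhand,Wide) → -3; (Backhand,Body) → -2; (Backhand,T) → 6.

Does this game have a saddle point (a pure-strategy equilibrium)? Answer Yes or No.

Row minima: Forehand → -1, Backhand → -3; maximin = -1.
Column maxima: Wide → -1, Body → 3, T → 6; minimax = -1.
maximin = minimax = -1, so a saddle point exists.

Yes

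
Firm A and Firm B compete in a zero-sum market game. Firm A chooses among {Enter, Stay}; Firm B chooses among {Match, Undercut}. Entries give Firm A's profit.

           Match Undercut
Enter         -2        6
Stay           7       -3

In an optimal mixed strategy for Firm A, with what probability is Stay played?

Row minima: Enter → -2, Stay → -3; maximin = -2.
Column maxima: Match → 7, Undercut → 6; minimax = 6.
-2 ≠ 6, so there is no saddle point; optimal play is mixed.
Let Firm A play Enter with probability p. Expected payoff against Match: (-2)p + 7(1−p) = −9p + 7; against Undercut: 6p + (-3)(1−p) = 9p − 3.
Setting these equal: −9p + 7 = 9p − 3 ⇒ −18p = -10 ⇒ p = 5/9, and the value is (-9)·(5/9) + 7 = 2.
For Firm B: with q = P(Match), equating Enter's and Stay's payoffs gives −8q + 6 = 10q − 3 ⇒ q = 1/2.

4/9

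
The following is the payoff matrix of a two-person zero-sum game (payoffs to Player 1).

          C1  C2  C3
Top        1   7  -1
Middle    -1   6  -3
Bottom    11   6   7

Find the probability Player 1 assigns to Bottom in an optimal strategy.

Row minima: Top → -1, Middle → -3, Bottom → 6; maximin = 6.
Column maxima: C1 → 11, C2 → 7, C3 → 7; minimax = 7.
6 ≠ 7, so there is no saddle point; optimal play is mixed.
Middle is strictly dominated by Top, so Player 1 never plays it.
C1 is strictly dominated by C3 (it gives Player 1 strictly more in every row), so Player 2 never plays it.
On the remaining 2×2 (Top, Bottom vs C2, C3):
Let Player 1 play Top with probability p. Expected payoff against C2: 7p + 6(1−p) = p + 6; against C3: (-1)p + 7(1−p) = −8p + 7.
Setting these equal: p + 6 = −8p + 7 ⇒ 9p = 1 ⇒ p = 1/9, and the value is (1)·(1/9) + 6 = 55/9.
For Player 2: with q = P(C2), equating Top's and Bottom's payoffs gives 8q − 1 = −q + 7 ⇒ q = 8/9.

8/9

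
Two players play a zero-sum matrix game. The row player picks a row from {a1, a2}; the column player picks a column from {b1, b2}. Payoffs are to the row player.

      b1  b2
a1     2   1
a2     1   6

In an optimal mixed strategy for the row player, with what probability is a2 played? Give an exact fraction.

Row minima: a1 → 1, a2 → 1; maximin = 1.
Column maxima: b1 → 2, b2 → 6; minimax = 2.
1 ≠ 2, so there is no saddle point; optimal play is mixed.
Let the row player play a1 with probability p. Expected payoff against b1: 2p + 1(1−p) = p + 1; against b2: 1p + 6(1−p) = −5p + 6.
Setting these equal: p + 1 = −5p + 6 ⇒ 6p = 5 ⇒ p = 5/6, and the value is (1)·(5/6) + 1 = 11/6.
For the column player: with q = P(b1), equating a1's and a2's payoffs gives q + 1 = −5q + 6 ⇒ q = 5/6.

1/6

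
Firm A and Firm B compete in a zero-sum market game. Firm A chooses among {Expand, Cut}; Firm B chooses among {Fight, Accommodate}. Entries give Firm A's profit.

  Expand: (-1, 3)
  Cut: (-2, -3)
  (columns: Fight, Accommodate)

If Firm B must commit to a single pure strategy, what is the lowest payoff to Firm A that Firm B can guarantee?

Column maxima: Fight → -1, Accommodate → 3.
The smallest of these is -1.

-1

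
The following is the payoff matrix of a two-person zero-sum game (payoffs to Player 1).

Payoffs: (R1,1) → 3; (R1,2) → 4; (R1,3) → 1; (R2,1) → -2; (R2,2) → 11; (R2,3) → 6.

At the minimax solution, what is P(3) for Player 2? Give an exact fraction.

1/2

Row minima: R1 → 1, R2 → -2; maximin = 1.
Column maxima: 1 → 3, 2 → 11, 3 → 6; minimax = 3.
1 ≠ 3, so there is no saddle point; optimal play is mixed.
2 is strictly dominated by 1 (it gives Player 1 strictly more in every row), so Player 2 never plays it.
On the remaining 2×2 (R1, R2 vs 1, 3):
Let Player 1 play R1 with probability p. Expected payoff against 1: 3p + (-2)(1−p) = 5p − 2; against 3: 1p + 6(1−p) = −5p + 6.
Setting these equal: 5p − 2 = −5p + 6 ⇒ 10p = 8 ⇒ p = 4/5, and the value is (5)·(4/5) − 2 = 2.
For Player 2: with q = P(1), equating R1's and R2's payoffs gives 2q + 1 = −8q + 6 ⇒ q = 1/2.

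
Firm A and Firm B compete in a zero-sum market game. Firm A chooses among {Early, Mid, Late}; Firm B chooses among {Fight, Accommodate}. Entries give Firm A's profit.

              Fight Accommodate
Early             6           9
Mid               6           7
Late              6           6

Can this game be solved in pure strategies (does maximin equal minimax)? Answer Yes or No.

Row minima: Early → 6, Mid → 6, Late → 6; maximin = 6.
Column maxima: Fight → 6, Accommodate → 9; minimax = 6.
maximin = minimax = 6, so a saddle point exists.

Yes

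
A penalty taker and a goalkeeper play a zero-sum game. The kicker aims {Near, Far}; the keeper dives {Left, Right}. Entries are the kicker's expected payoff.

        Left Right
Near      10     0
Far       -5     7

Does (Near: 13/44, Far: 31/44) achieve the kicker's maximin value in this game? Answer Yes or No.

Against Left this mix gives (13/44)·10 + (31/44)·(-5) = -25/44.
Against Right this mix gives (13/44)·0 + (31/44)·7 = 217/44.
The keeper will play Left, holding the kicker to -25/44. Shifting weight toward the row that does better against Left would raise this floor (the equalizing mix achieves 35/11 against both Left and Right), so the proposed strategy is not optimal.

No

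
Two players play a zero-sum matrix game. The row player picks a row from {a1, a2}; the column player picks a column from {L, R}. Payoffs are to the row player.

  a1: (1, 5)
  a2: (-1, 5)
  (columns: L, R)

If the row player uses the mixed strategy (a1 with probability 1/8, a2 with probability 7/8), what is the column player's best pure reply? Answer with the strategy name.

L

If the column player plays L, the row player's expected payoff is (1/8)·1 + (7/8)·(-1) = -3/4.
If the column player plays R, the row player's expected payoff is (1/8)·5 + (7/8)·5 = 5.
The column player minimizes the row player's payoff; the smallest is -3/4, so the best response is L.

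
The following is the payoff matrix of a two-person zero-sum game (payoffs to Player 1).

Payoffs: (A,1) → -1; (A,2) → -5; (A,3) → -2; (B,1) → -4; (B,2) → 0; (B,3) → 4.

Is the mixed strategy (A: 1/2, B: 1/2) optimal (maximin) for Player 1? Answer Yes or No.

Against 1 this mix gives (1/2)·(-1) + (1/2)·(-4) = -5/2.
Against 2 this mix gives (1/2)·(-5) + (1/2)·0 = -5/2.
Against 3 this mix gives (1/2)·(-2) + (1/2)·4 = 1.
All of Player 2's active replies (1, 2) yield -5/2, and no column does worse for Player 1. The mix makes Player 2 indifferent and guarantees -5/2, so it is optimal.

Yes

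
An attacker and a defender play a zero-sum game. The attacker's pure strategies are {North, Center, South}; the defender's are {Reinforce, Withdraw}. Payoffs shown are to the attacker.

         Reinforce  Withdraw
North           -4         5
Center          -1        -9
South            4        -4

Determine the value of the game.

4/17

Row minima: North → -4, Center → -9, South → -4; maximin = -4.
Column maxima: Reinforce → 4, Withdraw → 5; minimax = 4.
-4 ≠ 4, so there is no saddle point; optimal play is mixed.
Center is strictly dominated by South, so the attacker never plays it.
On the remaining 2×2 (North, South vs Reinforce, Withdraw):
Let the attacker play North with probability p. Expected payoff against Reinforce: (-4)p + 4(1−p) = −8p + 4; against Withdraw: 5p + (-4)(1−p) = 9p − 4.
Setting these equal: −8p + 4 = 9p − 4 ⇒ −17p = -8 ⇒ p = 8/17, and the value is (-8)·(8/17) + 4 = 4/17.
For the defender: with q = P(Reinforce), equating North's and South's payoffs gives −9q + 5 = 8q − 4 ⇒ q = 9/17.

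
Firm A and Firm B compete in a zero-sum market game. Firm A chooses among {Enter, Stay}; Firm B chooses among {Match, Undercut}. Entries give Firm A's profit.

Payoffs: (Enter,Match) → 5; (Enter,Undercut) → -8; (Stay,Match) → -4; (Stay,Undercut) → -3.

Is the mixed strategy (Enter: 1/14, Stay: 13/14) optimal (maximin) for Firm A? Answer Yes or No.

Yes

Against Match this mix gives (1/14)·5 + (13/14)·(-4) = -47/14.
Against Undercut this mix gives (1/14)·(-8) + (13/14)·(-3) = -47/14.
All of Firm B's active replies (Match, Undercut) yield -47/14, and no column does worse for Firm A. The mix makes Firm B indifferent and guarantees -47/14, so it is optimal.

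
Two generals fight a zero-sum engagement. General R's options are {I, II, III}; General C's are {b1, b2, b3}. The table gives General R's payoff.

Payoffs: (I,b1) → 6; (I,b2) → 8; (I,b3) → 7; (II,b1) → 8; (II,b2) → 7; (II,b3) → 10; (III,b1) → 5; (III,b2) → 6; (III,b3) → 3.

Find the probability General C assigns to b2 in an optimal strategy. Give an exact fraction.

2/3

Row minima: I → 6, II → 7, III → 3; maximin = 7.
Column maxima: b1 → 8, b2 → 8, b3 → 10; minimax = 8.
7 ≠ 8, so there is no saddle point; optimal play is mixed.
III is strictly dominated by I, so General R never plays it.
With III eliminated, b3 is strictly dominated by b1 (it gives General R strictly more in every remaining row), so General C never plays it.
On the remaining 2×2 (I, II vs b1, b2):
Let General R play I with probability p. Expected payoff against b1: 6p + 8(1−p) = −2p + 8; against b2: 8p + 7(1−p) = p + 7.
Setting these equal: −2p + 8 = p + 7 ⇒ −3p = -1 ⇒ p = 1/3, and the value is (-2)·(1/3) + 8 = 22/3.
For General C: with q = P(b1), equating I's and II's payoffs gives −2q + 8 = q + 7 ⇒ q = 1/3.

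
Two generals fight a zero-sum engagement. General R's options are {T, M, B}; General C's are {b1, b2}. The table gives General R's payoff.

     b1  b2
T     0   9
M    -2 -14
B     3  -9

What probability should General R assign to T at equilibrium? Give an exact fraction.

Row minima: T → 0, M → -14, B → -9; maximin = 0.
Column maxima: b1 → 3, b2 → 9; minimax = 3.
0 ≠ 3, so there is no saddle point; optimal play is mixed.
M is strictly dominated by T, so General R never plays it.
On the remaining 2×2 (T, B vs b1, b2):
Let General R play T with probability p. Expected payoff against b1: 0p + 3(1−p) = −3p + 3; against b2: 9p + (-9)(1−p) = 18p − 9.
Setting these equal: −3p + 3 = 18p − 9 ⇒ −21p = -12 ⇒ p = 4/7, and the value is (-3)·(4/7) + 3 = 9/7.
For General C: with q = P(b1), equating T's and B's payoffs gives −9q + 9 = 12q − 9 ⇒ q = 6/7.

4/7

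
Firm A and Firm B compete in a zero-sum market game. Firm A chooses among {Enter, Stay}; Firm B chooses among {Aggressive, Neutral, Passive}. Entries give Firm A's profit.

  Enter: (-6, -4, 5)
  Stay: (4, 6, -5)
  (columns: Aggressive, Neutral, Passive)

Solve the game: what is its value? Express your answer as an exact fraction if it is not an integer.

Row minima: Enter → -6, Stay → -5; maximin = -5.
Column maxima: Aggressive → 4, Neutral → 6, Passive → 5; minimax = 4.
-5 ≠ 4, so there is no saddle point; optimal play is mixed.
Neutral is strictly dominated by Aggressive (it gives Firm A strictly more in every row), so Firm B never plays it.
On the remaining 2×2 (Enter, Stay vs Aggressive, Passive):
Let Firm A play Enter with probability p. Expected payoff against Aggressive: (-6)p + 4(1−p) = −10p + 4; against Passive: 5p + (-5)(1−p) = 10p − 5.
Setting these equal: −10p + 4 = 10p − 5 ⇒ −20p = -9 ⇒ p = 9/20, and the value is (-10)·(9/20) + 4 = -1/2.
For Firm B: with q = P(Aggressive), equating Enter's and Stay's payoffs gives −11q + 5 = 9q − 5 ⇒ q = 1/2.

-1/2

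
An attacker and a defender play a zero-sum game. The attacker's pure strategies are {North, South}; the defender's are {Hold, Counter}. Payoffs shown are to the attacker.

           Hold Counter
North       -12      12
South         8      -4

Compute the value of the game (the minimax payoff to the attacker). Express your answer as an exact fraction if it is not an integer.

4/3

Row minima: North → -12, South → -4; maximin = -4.
Column maxima: Hold → 8, Counter → 12; minimax = 8.
-4 ≠ 8, so there is no saddle point; optimal play is mixed.
Let the attacker play North with probability p. Expected payoff against Hold: (-12)p + 8(1−p) = −20p + 8; against Counter: 12p + (-4)(1−p) = 16p − 4.
Setting these equal: −20p + 8 = 16p − 4 ⇒ −36p = -12 ⇒ p = 1/3, and the value is (-20)·(1/3) + 8 = 4/3.
For the defender: with q = P(Hold), equating North's and South's payoffs gives −24q + 12 = 12q − 4 ⇒ q = 4/9.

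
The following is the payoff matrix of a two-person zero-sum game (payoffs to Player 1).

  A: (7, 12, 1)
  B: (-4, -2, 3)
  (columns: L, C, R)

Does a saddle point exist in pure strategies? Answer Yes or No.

No

Row minima: A → 1, B → -4; maximin = 1.
Column maxima: L → 7, C → 12, R → 3; minimax = 3.
1 ≠ 3, so no pure-strategy equilibrium exists.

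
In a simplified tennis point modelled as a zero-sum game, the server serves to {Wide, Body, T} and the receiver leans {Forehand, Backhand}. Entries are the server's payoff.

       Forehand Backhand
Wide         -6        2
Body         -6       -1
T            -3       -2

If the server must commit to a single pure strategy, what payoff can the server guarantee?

-3

Row minima: Wide → -6, Body → -6, T → -3.
The best of these is -3.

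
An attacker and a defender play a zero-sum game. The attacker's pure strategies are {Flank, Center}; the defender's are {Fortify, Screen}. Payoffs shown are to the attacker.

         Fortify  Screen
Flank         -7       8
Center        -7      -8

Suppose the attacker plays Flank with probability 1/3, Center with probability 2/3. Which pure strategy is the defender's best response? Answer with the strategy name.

If the defender plays Fortify, the attacker's expected payoff is (1/3)·(-7) + (2/3)·(-7) = -7.
If the defender plays Screen, the attacker's expected payoff is (1/3)·8 + (2/3)·(-8) = -8/3.
The defender minimizes the attacker's payoff; the smallest is -7, so the best response is Fortify.

Fortify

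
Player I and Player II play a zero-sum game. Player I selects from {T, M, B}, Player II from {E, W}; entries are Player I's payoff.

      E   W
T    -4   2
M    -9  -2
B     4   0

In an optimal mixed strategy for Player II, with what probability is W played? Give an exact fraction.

4/5

Row minima: T → -4, M → -9, B → 0; maximin = 0.
Column maxima: E → 4, W → 2; minimax = 2.
0 ≠ 2, so there is no saddle point; optimal play is mixed.
M is strictly dominated by T, so Player I never plays it.
On the remaining 2×2 (T, B vs E, W):
Let Player I play T with probability p. Expected payoff against E: (-4)p + 4(1−p) = −8p + 4; against W: 2p + 0(1−p) = 2p.
Setting these equal: −8p + 4 = 2p ⇒ −10p = -4 ⇒ p = 2/5, and the value is (-8)·(2/5) + 4 = 4/5.
For Player II: with q = P(E), equating T's and B's payoffs gives −6q + 2 = 4q ⇒ q = 1/5.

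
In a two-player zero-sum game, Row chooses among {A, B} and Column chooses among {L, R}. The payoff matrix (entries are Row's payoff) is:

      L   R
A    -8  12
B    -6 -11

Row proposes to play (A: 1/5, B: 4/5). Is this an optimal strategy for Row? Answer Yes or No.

Against L this mix gives (1/5)·(-8) + (4/5)·(-6) = -32/5.
Against R this mix gives (1/5)·12 + (4/5)·(-11) = -32/5.
All of Column's active replies (L, R) yield -32/5, and no column does worse for Row. The mix makes Column indifferent and guarantees -32/5, so it is optimal.

Yes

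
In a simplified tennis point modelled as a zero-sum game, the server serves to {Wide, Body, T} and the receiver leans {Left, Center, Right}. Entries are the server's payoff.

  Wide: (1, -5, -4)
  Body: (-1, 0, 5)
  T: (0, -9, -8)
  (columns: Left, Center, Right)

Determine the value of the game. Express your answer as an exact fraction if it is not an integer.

-5/7

Row minima: Wide → -5, Body → -1, T → -9; maximin = -1.
Column maxima: Left → 1, Center → 0, Right → 5; minimax = 0.
-1 ≠ 0, so there is no saddle point; optimal play is mixed.
T is strictly dominated by Wide, so the server never plays it.
Right is strictly dominated by Center (it gives the server strictly more in every row), so the receiver never plays it.
On the remaining 2×2 (Wide, Body vs Left, Center):
Let the server play Wide with probability p. Expected payoff against Left: 1p + (-1)(1−p) = 2p − 1; against Center: (-5)p + 0(1−p) = −5p.
Setting these equal: 2p − 1 = −5p ⇒ 7p = 1 ⇒ p = 1/7, and the value is (2)·(1/7) − 1 = -5/7.
For the receiver: with q = P(Left), equating Wide's and Body's payoffs gives 6q − 5 = −q ⇒ q = 5/7.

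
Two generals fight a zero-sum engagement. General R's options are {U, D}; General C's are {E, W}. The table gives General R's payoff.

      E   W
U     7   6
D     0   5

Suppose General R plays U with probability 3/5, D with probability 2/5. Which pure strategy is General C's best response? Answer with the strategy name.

E

If General C plays E, General R's expected payoff is (3/5)·7 + (2/5)·0 = 21/5.
If General C plays W, General R's expected payoff is (3/5)·6 + (2/5)·5 = 28/5.
General C minimizes General R's payoff; the smallest is 21/5, so the best response is E.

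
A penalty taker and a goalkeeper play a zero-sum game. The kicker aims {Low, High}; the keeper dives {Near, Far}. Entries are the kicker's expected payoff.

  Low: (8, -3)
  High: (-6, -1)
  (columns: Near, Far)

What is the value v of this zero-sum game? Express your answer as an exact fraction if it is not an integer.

-13/8

Row minima: Low → -3, High → -6; maximin = -3.
Column maxima: Near → 8, Far → -1; minimax = -1.
-3 ≠ -1, so there is no saddle point; optimal play is mixed.
Let the kicker play Low with probability p. Expected payoff against Near: 8p + (-6)(1−p) = 14p − 6; against Far: (-3)p + (-1)(1−p) = −2p − 1.
Setting these equal: 14p − 6 = −2p − 1 ⇒ 16p = 5 ⇒ p = 5/16, and the value is (14)·(5/16) − 6 = -13/8.
For the keeper: with q = P(Near), equating Low's and High's payoffs gives 11q − 3 = −5q − 1 ⇒ q = 1/8.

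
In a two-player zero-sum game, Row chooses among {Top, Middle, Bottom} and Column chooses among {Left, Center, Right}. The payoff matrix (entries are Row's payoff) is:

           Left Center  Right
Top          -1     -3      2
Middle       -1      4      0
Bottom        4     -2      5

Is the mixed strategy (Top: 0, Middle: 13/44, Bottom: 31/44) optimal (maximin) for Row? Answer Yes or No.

Against Left this mix gives (13/44)·(-1) + (31/44)·4 = 111/44.
Against Center this mix gives (13/44)·4 + (31/44)·(-2) = -5/22.
Against Right this mix gives (13/44)·0 + (31/44)·5 = 155/44.
Column will play Center, holding Row to -5/22. Shifting weight toward the row that does better against Center would raise this floor (the equalizing mix achieves 14/11 against both Center and Left), so the proposed strategy is not optimal.

No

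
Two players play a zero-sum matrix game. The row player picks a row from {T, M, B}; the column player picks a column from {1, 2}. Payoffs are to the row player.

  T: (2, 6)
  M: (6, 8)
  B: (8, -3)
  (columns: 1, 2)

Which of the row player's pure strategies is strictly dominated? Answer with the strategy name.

M gives a strictly higher payoff than T against every column: 6 > 2, 8 > 6.
So T is strictly dominated and the row player never plays it.

T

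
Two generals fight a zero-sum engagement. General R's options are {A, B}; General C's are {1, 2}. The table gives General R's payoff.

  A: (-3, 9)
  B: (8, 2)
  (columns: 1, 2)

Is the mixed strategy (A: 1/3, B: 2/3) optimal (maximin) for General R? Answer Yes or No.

Against 1 this mix gives (1/3)·(-3) + (2/3)·8 = 13/3.
Against 2 this mix gives (1/3)·9 + (2/3)·2 = 13/3.
All of General C's active replies (1, 2) yield 13/3, and no column does worse for General R. The mix makes General C indifferent and guarantees 13/3, so it is optimal.

Yes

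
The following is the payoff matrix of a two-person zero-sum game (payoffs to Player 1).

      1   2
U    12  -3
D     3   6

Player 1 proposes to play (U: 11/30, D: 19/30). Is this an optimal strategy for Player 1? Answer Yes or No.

No

Against 1 this mix gives (11/30)·12 + (19/30)·3 = 63/10.
Against 2 this mix gives (11/30)·(-3) + (19/30)·6 = 27/10.
Player 2 will play 2, holding Player 1 to 27/10. Shifting weight toward the row that does better against 2 would raise this floor (the equalizing mix achieves 9/2 against both 2 and 1), so the proposed strategy is not optimal.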